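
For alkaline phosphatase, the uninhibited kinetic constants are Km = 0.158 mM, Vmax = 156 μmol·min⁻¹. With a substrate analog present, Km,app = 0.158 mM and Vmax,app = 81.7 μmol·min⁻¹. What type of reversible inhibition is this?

Vmax decreases (156 → 81.7 μmol·min⁻¹) while Km is unchanged — pure noncompetitive inhibition.

noncompetitive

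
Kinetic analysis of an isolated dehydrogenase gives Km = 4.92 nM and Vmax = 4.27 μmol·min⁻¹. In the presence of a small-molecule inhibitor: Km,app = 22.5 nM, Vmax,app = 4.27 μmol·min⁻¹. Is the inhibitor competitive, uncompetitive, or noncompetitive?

Km increases (4.92 → 22.5 nM) while Vmax is unchanged — the hallmark of competitive inhibition.

competitive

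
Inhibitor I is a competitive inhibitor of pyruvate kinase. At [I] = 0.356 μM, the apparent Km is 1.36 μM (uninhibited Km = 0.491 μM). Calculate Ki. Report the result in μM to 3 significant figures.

Competitive: Km,app = α·Km with α = 1 + [I]/Ki.
α = Km,app/Km = 1.36/0.491 = 2.770.
Ki = [I]/(α − 1) = 0.356/1.770 = 0.201 μM.

0.201 μM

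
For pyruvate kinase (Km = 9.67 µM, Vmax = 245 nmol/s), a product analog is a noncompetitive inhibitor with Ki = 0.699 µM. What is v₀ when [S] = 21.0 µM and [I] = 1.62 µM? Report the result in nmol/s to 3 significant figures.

50.6 nmol/s

α = 1 + [I]/Ki = 1 + 1.62/0.699 = 3.318.
For a noncompetitive inhibitor, Vmax is reduced to Vmax/α while Km is unchanged: Km,app = 9.67 µM, Vmax,app = 73.8 nmol/s.
v = Vmax,app·[S]/(Km,app + [S]) = 73.8 × 21.0/(9.67 + 21.0) = 50.6 nmol/s.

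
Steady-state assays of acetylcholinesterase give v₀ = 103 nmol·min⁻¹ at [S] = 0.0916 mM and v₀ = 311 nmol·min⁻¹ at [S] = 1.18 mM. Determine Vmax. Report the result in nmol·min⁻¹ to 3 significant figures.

375 nmol·min⁻¹

From v = Vmax[S]/(Km+[S]), each point gives Vmax = v(Km+[S])/[S].
Equating: 103(Km+0.0916)/0.0916 = 311(Km+1.18)/1.18.
1124·Km + 103 = 263.6·Km + 311, so (1124 − 263.6)·Km = 311 − 103.
Km = 208.0/860.9 = 0.242 mM; then Vmax = 103(0.242+0.0916)/0.0916 = 375 nmol·min⁻¹.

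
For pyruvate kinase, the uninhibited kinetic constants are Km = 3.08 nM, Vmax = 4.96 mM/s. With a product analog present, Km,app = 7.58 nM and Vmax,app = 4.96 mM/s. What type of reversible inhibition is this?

competitive

Km increases (3.08 → 7.58 nM) while Vmax is unchanged — the hallmark of competitive inhibition.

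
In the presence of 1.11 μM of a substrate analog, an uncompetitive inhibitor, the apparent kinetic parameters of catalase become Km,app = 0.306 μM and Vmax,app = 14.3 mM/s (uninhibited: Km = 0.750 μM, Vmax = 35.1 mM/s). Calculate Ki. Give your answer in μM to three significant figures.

0.763 μM

Uncompetitive: Vmax,app = Vmax/α (and Km,app = Km/α) with α = 1 + [I]/Ki.
α = Vmax/Vmax,app = 35.1/14.3 = 2.455.
Ki = [I]/(α − 1) = 1.11/1.455 = 0.763 μM.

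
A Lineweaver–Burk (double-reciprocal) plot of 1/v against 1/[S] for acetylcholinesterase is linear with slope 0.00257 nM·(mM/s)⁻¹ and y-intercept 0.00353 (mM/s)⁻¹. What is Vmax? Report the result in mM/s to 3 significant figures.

283 mM/s

The y-intercept of a Lineweaver–Burk plot equals 1/Vmax, so Vmax = 1/0.00353 = 283 mM/s.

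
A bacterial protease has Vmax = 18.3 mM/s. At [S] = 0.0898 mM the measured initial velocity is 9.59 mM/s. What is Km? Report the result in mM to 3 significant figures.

From v = Vmax[S]/(Km+[S]), Km = [S](Vmax − v)/v.
Km = 0.0898 × (18.3 − 9.59) / 9.59 = 0.7822/9.59 = 0.0816 mM.

0.0816 mM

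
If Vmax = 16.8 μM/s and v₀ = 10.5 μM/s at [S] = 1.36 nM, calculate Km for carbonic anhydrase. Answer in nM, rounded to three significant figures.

From v = Vmax[S]/(Km+[S]), Km = [S](Vmax − v)/v.
Km = 1.36 × (16.8 − 10.5) / 10.5 = 8.568/10.5 = 0.816 nM.

0.816 nM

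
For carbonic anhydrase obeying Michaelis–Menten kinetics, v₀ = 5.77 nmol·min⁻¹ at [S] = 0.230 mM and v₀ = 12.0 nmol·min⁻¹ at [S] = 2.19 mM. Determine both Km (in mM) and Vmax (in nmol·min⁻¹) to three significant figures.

Km = 0.318 mM; Vmax = 13.7 nmol·min⁻¹

In reciprocal form, 1/v = (Km/Vmax)·(1/[S]) + 1/Vmax. The two points give (1/[S], 1/v) = (4.348, 0.1733) and (0.4566, 0.08333).
Slope = (0.1733 − 0.08333)/(4.348 − 0.4566) = 0.02312; intercept = 0.1733 − 0.02312×4.348 = 0.07277.
Vmax = 1/intercept = 13.7 nmol·min⁻¹; Km = slope × Vmax = 0.02312 × 13.7 = 0.318 mM.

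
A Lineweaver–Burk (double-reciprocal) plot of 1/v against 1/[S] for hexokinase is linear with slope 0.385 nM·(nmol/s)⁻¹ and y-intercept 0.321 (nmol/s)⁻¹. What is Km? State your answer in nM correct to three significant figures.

y-intercept = 1/Vmax ⇒ Vmax = 3.12 nmol/s; slope = Km/Vmax ⇒ Km = slope × Vmax.
Km = 0.385 × 3.12 = 1.20 nM.

1.20 nM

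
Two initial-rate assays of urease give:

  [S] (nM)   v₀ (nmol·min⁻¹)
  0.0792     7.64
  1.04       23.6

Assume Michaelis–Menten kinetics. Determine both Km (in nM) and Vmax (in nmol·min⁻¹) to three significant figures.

Km = 0.216 nM; Vmax = 28.5 nmol·min⁻¹

From v = Vmax[S]/(Km+[S]), each point gives Vmax = v(Km+[S])/[S].
Equating: 7.64(Km+0.0792)/0.0792 = 23.6(Km+1.04)/1.04.
96.46·Km + 7.64 = 22.69·Km + 23.6, so (96.46 − 22.69)·Km = 23.6 − 7.64.
Km = 15.96/73.77 = 0.216 nM; then Vmax = 7.64(0.216+0.0792)/0.0792 = 28.5 nmol·min⁻¹.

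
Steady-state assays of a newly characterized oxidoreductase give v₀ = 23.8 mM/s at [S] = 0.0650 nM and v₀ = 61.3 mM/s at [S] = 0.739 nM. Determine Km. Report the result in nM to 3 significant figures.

From v = Vmax[S]/(Km+[S]), each point gives Vmax = v(Km+[S])/[S].
Equating: 23.8(Km+0.0650)/0.0650 = 61.3(Km+0.739)/0.739.
366.2·Km + 23.8 = 82.95·Km + 61.3, so (366.2 − 82.95)·Km = 61.3 − 23.8.
Km = 37.50/283.2 = 0.132 nM; then Vmax = 23.8(0.132+0.0650)/0.0650 = 72.3 mM/s.

0.132 nM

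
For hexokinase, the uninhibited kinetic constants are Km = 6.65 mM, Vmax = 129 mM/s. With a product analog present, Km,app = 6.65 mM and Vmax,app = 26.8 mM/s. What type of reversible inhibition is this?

noncompetitive

Vmax decreases (129 → 26.8 mM/s) while Km is unchanged — pure noncompetitive inhibition.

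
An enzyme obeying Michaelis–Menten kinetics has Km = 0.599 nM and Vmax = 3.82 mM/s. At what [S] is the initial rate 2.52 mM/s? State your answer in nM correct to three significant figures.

The required fractional saturation is v/Vmax = 2.52/3.82 = 0.6597.
Then [S]/(Km+[S]) = 0.6597 ⇒ [S] = 0.599 × 0.6597/(1 − 0.6597) = 1.16 nM.

1.16 nM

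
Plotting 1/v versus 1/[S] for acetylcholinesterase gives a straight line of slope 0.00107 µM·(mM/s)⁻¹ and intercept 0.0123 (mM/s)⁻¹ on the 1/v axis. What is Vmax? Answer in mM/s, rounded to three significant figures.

81.3 mM/s

The y-intercept of a Lineweaver–Burk plot equals 1/Vmax, so Vmax = 1/0.0123 = 81.3 mM/s.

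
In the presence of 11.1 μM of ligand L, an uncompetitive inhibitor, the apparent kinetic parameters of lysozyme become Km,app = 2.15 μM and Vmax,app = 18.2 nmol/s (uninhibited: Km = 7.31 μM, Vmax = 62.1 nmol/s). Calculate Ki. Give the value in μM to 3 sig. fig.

Uncompetitive: Vmax,app = Vmax/α (and Km,app = Km/α) with α = 1 + [I]/Ki.
α = Vmax/Vmax,app = 62.1/18.2 = 3.412.
Ki = [I]/(α − 1) = 11.1/2.412 = 4.60 μM.

4.60 μM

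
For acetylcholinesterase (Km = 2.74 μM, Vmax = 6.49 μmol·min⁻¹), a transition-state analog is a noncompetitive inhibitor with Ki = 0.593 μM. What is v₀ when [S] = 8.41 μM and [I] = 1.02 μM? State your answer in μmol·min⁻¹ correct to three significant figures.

1.80 μmol·min⁻¹

With α = 1 + [I]/Ki = 1 + 1.02/0.593 = 2.720, the noncompetitive rate law is v = (Vmax/α)·[S] / (Km + [S]).
v = (6.49/2.720)×8.41 / (2.74 + 8.41) = 20.07/11.15 = 1.80 μmol·min⁻¹.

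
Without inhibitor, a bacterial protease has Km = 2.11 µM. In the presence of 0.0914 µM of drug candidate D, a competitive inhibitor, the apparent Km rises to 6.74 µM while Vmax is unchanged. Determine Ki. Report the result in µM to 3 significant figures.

Competitive: Km,app = α·Km with α = 1 + [I]/Ki.
α = Km,app/Km = 6.74/2.11 = 3.194.
Since α = 1 + [I]/Ki, [I]/Ki = 3.194 − 1 = 2.194 and Ki = 0.0914/2.194 = 0.0417 µM.

0.0417 µM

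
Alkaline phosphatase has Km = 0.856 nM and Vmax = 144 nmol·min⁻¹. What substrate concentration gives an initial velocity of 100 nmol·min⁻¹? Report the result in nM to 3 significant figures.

1.95 nM

Rearranging v = Vmax[S]/(Km+[S]) gives [S] = Km·v/(Vmax − v).
[S] = 0.856 × 100 / (144 − 100) = 85.60/44.00 = 1.95 nM.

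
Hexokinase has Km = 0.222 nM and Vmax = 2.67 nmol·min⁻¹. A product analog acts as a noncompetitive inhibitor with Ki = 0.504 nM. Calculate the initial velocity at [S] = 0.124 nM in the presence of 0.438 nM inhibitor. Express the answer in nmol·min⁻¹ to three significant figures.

0.512 nmol·min⁻¹

With α = 1 + [I]/Ki = 1 + 0.438/0.504 = 1.869, the noncompetitive rate law is v = (Vmax/α)·[S] / (Km + [S]).
v = (2.67/1.869)×0.124 / (0.222 + 0.124) = 0.1771/0.3460 = 0.512 nmol·min⁻¹.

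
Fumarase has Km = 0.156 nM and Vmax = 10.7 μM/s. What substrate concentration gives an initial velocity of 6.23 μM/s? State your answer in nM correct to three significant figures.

Rearranging v = Vmax[S]/(Km+[S]) gives [S] = Km·v/(Vmax − v).
[S] = 0.156 × 6.23 / (10.7 − 6.23) = 0.9719/4.470 = 0.217 nM.

0.217 nM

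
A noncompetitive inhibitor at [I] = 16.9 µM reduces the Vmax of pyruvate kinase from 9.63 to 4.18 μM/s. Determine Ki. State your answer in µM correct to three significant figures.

13.0 µM

Noncompetitive: Vmax,app = Vmax/α with α = 1 + [I]/Ki.
α = Vmax/Vmax,app = 9.63/4.18 = 2.304.
Ki = [I]/(α − 1) = 16.9/1.304 = 13.0 µM.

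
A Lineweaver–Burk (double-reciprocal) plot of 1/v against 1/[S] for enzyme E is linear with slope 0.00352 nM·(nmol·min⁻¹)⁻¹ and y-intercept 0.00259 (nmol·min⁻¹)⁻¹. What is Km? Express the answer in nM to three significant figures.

y-intercept = 1/Vmax ⇒ Vmax = 386 nmol·min⁻¹; slope = Km/Vmax ⇒ Km = slope × Vmax.
Km = 0.00352 × 386 = 1.36 nM.

1.36 nM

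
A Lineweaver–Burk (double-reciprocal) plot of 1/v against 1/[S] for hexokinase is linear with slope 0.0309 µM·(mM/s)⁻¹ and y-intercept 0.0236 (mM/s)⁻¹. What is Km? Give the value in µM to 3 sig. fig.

y-intercept = 1/Vmax ⇒ Vmax = 42.4 mM/s; slope = Km/Vmax ⇒ Km = slope × Vmax.
Km = 0.0309 × 42.4 = 1.31 µM.

1.31 µM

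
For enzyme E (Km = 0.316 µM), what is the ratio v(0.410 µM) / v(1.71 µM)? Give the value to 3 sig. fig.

The fractional saturations are [S]/(Km+[S]) = 1.71/2.026 = 0.8440 and 0.410/0.7260 = 0.5647.
v₂/v₁ is just their ratio: 0.5647/0.8440 = 0.669.

0.669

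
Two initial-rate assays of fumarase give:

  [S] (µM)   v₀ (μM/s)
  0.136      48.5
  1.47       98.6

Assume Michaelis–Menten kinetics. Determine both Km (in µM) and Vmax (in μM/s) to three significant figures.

In reciprocal form, 1/v = (Km/Vmax)·(1/[S]) + 1/Vmax. The two points give (1/[S], 1/v) = (7.353, 0.02062) and (0.6803, 0.01014).
Slope = (0.02062 − 0.01014)/(7.353 − 0.6803) = 0.001570; intercept = 0.02062 − 0.001570×7.353 = 0.009074.
Vmax = 1/intercept = 110 μM/s; Km = slope × Vmax = 0.001570 × 110 = 0.173 µM.

Km = 0.173 µM; Vmax = 110 μM/s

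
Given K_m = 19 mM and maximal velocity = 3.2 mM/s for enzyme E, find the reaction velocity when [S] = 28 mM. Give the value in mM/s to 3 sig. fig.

1.91 mM/s

v = Vmax·[S]/(Km + [S]) = 3.2 × 28 / (19 + 28)
  = 89.60 / 47.00 = 1.91 mM/s.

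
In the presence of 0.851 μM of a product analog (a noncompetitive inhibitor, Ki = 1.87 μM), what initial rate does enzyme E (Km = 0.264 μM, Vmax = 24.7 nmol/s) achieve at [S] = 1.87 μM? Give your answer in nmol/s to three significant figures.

14.9 nmol/s

With α = 1 + [I]/Ki = 1 + 0.851/1.87 = 1.455, the noncompetitive rate law is v = (Vmax/α)·[S] / (Km + [S]).
v = (24.7/1.455)×1.87 / (0.264 + 1.87) = 31.74/2.134 = 14.9 nmol/s.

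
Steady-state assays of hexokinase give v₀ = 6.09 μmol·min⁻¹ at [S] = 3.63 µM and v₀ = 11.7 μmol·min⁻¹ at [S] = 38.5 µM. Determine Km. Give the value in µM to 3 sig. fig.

In reciprocal form, 1/v = (Km/Vmax)·(1/[S]) + 1/Vmax. The two points give (1/[S], 1/v) = (0.2755, 0.1642) and (0.02597, 0.08547).
Slope = (0.1642 − 0.08547)/(0.2755 − 0.02597) = 0.3156; intercept = 0.1642 − 0.3156×0.2755 = 0.07727.
Vmax = 1/intercept = 12.9 μmol·min⁻¹; Km = slope × Vmax = 0.3156 × 12.9 = 4.08 µM.

4.08 µM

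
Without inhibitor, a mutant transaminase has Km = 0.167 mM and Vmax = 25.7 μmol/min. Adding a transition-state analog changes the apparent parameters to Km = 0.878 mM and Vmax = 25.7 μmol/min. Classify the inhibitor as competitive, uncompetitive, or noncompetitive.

competitive

Km increases (0.167 → 0.878 mM) while Vmax is unchanged — the hallmark of competitive inhibition.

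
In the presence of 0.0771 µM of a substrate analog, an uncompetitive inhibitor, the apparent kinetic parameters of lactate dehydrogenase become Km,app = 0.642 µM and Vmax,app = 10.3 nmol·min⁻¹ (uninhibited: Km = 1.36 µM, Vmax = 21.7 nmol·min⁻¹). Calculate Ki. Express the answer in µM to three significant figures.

Uncompetitive: Vmax,app = Vmax/α (and Km,app = Km/α) with α = 1 + [I]/Ki.
α = Vmax/Vmax,app = 21.7/10.3 = 2.107.
Since α = 1 + [I]/Ki, [I]/Ki = 2.107 − 1 = 1.107 and Ki = 0.0771/1.107 = 0.0697 µM.

0.0697 µM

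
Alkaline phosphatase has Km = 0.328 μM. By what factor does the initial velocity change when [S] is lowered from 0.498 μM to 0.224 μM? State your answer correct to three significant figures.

0.673

The fractional saturations are [S]/(Km+[S]) = 0.498/0.8260 = 0.6029 and 0.224/0.5520 = 0.4058.
v₂/v₁ is just their ratio: 0.4058/0.6029 = 0.673.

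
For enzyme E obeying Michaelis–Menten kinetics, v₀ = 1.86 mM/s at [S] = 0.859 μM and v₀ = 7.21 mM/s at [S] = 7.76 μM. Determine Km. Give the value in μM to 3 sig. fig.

In reciprocal form, 1/v = (Km/Vmax)·(1/[S]) + 1/Vmax. The two points give (1/[S], 1/v) = (1.164, 0.5376) and (0.1289, 0.1387).
Slope = (0.5376 − 0.1387)/(1.164 − 0.1289) = 0.3853; intercept = 0.5376 − 0.3853×1.164 = 0.08904.
Vmax = 1/intercept = 11.2 mM/s; Km = slope × Vmax = 0.3853 × 11.2 = 4.33 μM.

4.33 μM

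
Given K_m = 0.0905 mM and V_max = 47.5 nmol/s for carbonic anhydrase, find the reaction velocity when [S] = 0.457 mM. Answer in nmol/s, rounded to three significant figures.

[S]/(Km+[S]) = 0.457/0.5475 = 0.8347, the fractional saturation.
v = 0.8347 × Vmax = 0.8347 × 47.5 = 39.6 nmol/s.

39.6 nmol/s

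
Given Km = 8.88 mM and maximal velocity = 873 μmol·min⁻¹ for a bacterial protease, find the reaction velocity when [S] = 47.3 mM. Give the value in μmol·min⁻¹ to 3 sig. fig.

735 μmol·min⁻¹

[S]/(Km+[S]) = 47.3/56.18 = 0.8419, the fractional saturation.
v = 0.8419 × Vmax = 0.8419 × 873 = 735 μmol·min⁻¹.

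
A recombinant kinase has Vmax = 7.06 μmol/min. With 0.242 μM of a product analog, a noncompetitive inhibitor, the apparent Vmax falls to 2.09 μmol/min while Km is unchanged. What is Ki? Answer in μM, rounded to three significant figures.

Noncompetitive: Vmax,app = Vmax/α with α = 1 + [I]/Ki.
α = Vmax/Vmax,app = 7.06/2.09 = 3.378.
Ki = [I]/(α − 1) = 0.242/2.378 = 0.102 μM.

0.102 μM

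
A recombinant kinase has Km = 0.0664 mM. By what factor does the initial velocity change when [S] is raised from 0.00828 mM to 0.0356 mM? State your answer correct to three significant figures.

3.15

The fractional saturations are [S]/(Km+[S]) = 0.00828/0.07468 = 0.1109 and 0.0356/0.1020 = 0.3490.
v₂/v₁ is just their ratio: 0.3490/0.1109 = 3.15.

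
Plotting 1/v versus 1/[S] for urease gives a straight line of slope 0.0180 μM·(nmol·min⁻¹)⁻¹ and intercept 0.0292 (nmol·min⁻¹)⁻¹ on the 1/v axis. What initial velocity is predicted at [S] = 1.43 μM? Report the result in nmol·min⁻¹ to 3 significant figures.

The y-intercept is 1/Vmax, so Vmax = 1/0.0292 = 34.2 nmol·min⁻¹.
The slope is Km/Vmax, so Km = 0.0180 × 34.2 = 0.616 μM.
Then v = 34.2 × 1.43/(0.616 + 1.43) = 23.9 nmol·min⁻¹.

23.9 nmol·min⁻¹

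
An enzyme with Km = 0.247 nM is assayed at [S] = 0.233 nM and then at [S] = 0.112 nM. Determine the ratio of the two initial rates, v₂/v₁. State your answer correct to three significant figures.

The fractional saturations are [S]/(Km+[S]) = 0.233/0.4800 = 0.4854 and 0.112/0.3590 = 0.3120.
v₂/v₁ is just their ratio: 0.3120/0.4854 = 0.643.

0.643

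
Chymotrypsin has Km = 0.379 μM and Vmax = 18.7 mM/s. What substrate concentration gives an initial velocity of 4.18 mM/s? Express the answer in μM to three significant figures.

The required fractional saturation is v/Vmax = 4.18/18.7 = 0.2235.
Then [S]/(Km+[S]) = 0.2235 ⇒ [S] = 0.379 × 0.2235/(1 − 0.2235) = 0.109 μM.

0.109 μM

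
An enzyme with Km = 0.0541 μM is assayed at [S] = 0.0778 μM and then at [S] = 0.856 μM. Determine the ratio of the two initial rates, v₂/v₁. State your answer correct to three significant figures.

The fractional saturations are [S]/(Km+[S]) = 0.0778/0.1319 = 0.5898 and 0.856/0.9101 = 0.9406.
v₂/v₁ is just their ratio: 0.9406/0.5898 = 1.59.

1.59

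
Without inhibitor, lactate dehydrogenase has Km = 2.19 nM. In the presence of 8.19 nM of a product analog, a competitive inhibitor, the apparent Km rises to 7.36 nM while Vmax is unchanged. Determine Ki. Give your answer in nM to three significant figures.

Competitive: Km,app = α·Km with α = 1 + [I]/Ki.
α = Km,app/Km = 7.36/2.19 = 3.361.
Since α = 1 + [I]/Ki, [I]/Ki = 3.361 − 1 = 2.361 and Ki = 8.19/2.361 = 3.47 nM.

3.47 nM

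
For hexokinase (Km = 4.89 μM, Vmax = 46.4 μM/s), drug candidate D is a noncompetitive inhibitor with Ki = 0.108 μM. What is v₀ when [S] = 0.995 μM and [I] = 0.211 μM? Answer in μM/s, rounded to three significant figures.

2.66 μM/s

With α = 1 + [I]/Ki = 1 + 0.211/0.108 = 2.954, the noncompetitive rate law is v = (Vmax/α)·[S] / (Km + [S]).
v = (46.4/2.954)×0.995 / (4.89 + 0.995) = 15.63/5.885 = 2.66 μM/s.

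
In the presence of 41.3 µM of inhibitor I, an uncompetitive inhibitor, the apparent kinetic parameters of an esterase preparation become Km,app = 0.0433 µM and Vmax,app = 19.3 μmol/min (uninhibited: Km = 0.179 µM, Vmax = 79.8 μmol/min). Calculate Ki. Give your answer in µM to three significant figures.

13.2 µM

Uncompetitive: Vmax,app = Vmax/α (and Km,app = Km/α) with α = 1 + [I]/Ki.
α = Vmax/Vmax,app = 79.8/19.3 = 4.135.
Since α = 1 + [I]/Ki, [I]/Ki = 4.135 − 1 = 3.135 and Ki = 41.3/3.135 = 13.2 µM.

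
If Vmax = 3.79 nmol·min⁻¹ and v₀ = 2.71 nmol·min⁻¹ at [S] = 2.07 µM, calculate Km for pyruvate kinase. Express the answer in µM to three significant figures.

0.825 µM

v/Vmax = 2.71/3.79 = 0.7150 = [S]/(Km+[S]).
So Km + [S] = [S]/0.7150 = 2.895 µM, giving Km = 2.895 − 2.07 = 0.825 µM.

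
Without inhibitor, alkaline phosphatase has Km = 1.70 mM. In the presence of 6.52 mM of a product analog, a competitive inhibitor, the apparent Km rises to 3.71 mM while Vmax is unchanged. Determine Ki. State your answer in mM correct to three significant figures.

Competitive: Km,app = α·Km with α = 1 + [I]/Ki.
α = Km,app/Km = 3.71/1.70 = 2.182.
Since α = 1 + [I]/Ki, [I]/Ki = 2.182 − 1 = 1.182 and Ki = 6.52/1.182 = 5.51 mM.

5.51 mM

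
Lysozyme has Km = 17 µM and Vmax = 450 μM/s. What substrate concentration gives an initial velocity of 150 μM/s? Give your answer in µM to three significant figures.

Rearranging v = Vmax[S]/(Km+[S]) gives [S] = Km·v/(Vmax − v).
[S] = 17 × 150 / (450 − 150) = 2550/300.0 = 8.50 µM.

8.50 µM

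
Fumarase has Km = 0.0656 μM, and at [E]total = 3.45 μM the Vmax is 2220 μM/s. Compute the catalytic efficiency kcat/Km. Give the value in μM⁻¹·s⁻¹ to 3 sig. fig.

9810 μM⁻¹·s⁻¹

kcat = Vmax/[E]total = 2220/3.45 = 643 s⁻¹.
kcat/Km = 643/0.0656 = 9810 μM⁻¹·s⁻¹.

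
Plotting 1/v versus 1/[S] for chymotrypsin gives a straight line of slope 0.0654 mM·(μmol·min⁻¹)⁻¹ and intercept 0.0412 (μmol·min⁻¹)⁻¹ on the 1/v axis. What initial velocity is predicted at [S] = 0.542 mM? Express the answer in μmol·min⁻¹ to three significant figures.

The y-intercept is 1/Vmax, so Vmax = 1/0.0412 = 24.3 μmol·min⁻¹.
The slope is Km/Vmax, so Km = 0.0654 × 24.3 = 1.59 mM.
Then v = 24.3 × 0.542/(1.59 + 0.542) = 6.18 μmol·min⁻¹.

6.18 μmol·min⁻¹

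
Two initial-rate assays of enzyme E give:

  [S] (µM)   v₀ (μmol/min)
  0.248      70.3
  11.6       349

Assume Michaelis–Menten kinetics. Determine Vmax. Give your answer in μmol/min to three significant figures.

382 μmol/min

From v = Vmax[S]/(Km+[S]), each point gives Vmax = v(Km+[S])/[S].
Equating: 70.3(Km+0.248)/0.248 = 349(Km+11.6)/11.6.
283.5·Km + 70.3 = 30.09·Km + 349, so (283.5 − 30.09)·Km = 349 − 70.3.
Km = 278.7/253.4 = 1.10 µM; then Vmax = 70.3(1.10+0.248)/0.248 = 382 μmol/min.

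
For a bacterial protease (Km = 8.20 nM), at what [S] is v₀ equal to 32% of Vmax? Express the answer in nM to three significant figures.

v/Vmax = [S]/(Km+[S]) = 0.32, so [S] = Km·0.32/(1 − 0.32) = 8.20 × 0.4706.
[S] = 3.86 nM.

3.86 nM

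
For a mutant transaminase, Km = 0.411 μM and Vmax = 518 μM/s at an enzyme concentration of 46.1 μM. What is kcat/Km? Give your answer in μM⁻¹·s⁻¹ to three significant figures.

27.3 μM⁻¹·s⁻¹

kcat = Vmax/[E]total = 518/46.1 = 11.2 s⁻¹.
kcat/Km = 11.2/0.411 = 27.3 μM⁻¹·s⁻¹.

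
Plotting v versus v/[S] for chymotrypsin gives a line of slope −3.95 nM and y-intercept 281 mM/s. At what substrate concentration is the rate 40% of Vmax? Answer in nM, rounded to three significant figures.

2.63 nM

The Eadie–Hofstee slope gives Km = 3.95 nM (slope = −Km).
v/Vmax = [S]/(Km+[S]) = 0.4 ⇒ [S] = Km·0.4/(1−0.4) = 3.95 × 0.6667 = 2.63 nM.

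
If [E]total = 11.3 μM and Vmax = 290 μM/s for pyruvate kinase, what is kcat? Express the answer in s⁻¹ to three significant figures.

25.7 s⁻¹

kcat = Vmax/[E]total = 290 μM/s / 11.3 μM = 25.7 s⁻¹.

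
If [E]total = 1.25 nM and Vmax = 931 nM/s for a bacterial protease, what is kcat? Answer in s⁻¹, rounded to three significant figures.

745 s⁻¹

kcat = Vmax/[E]total = 931 nM/s / 1.25 nM = 745 s⁻¹.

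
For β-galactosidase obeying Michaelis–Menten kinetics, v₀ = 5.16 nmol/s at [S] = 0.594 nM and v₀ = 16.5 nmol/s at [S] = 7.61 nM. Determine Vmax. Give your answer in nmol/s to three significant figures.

20.3 nmol/s

In reciprocal form, 1/v = (Km/Vmax)·(1/[S]) + 1/Vmax. The two points give (1/[S], 1/v) = (1.684, 0.1938) and (0.1314, 0.06061).
Slope = (0.1938 − 0.06061)/(1.684 − 0.1314) = 0.08581; intercept = 0.1938 − 0.08581×1.684 = 0.04933.
Vmax = 1/intercept = 20.3 nmol/s; Km = slope × Vmax = 0.08581 × 20.3 = 1.74 nM.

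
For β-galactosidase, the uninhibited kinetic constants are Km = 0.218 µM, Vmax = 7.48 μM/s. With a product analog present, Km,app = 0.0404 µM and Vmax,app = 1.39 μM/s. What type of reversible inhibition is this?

uncompetitive

Both Km and Vmax decrease by the same factor (~5.39-fold) — characteristic of uncompetitive inhibition.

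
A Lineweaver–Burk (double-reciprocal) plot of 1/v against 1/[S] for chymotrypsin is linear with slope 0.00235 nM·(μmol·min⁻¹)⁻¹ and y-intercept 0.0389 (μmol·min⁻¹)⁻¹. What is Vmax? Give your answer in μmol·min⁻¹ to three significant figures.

The y-intercept of a Lineweaver–Burk plot equals 1/Vmax, so Vmax = 1/0.0389 = 25.7 μmol·min⁻¹.

25.7 μmol·min⁻¹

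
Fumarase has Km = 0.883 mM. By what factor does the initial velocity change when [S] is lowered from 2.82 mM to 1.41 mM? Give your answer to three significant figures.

The fractional saturations are [S]/(Km+[S]) = 2.82/3.703 = 0.7615 and 1.41/2.293 = 0.6149.
v₂/v₁ is just their ratio: 0.6149/0.7615 = 0.807.

0.807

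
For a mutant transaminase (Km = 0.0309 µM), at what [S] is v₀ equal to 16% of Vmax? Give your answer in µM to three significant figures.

0.00589 µM

v/Vmax = [S]/(Km+[S]) = 0.16, so [S] = Km·0.16/(1 − 0.16) = 0.0309 × 0.1905.
[S] = 0.00589 µM.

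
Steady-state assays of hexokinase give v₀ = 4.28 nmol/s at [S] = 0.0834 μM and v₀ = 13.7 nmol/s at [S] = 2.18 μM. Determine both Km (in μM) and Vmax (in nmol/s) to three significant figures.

Km = 0.209 μM; Vmax = 15.0 nmol/s

From v = Vmax[S]/(Km+[S]), each point gives Vmax = v(Km+[S])/[S].
Equating: 4.28(Km+0.0834)/0.0834 = 13.7(Km+2.18)/2.18.
51.32·Km + 4.28 = 6.284·Km + 13.7, so (51.32 − 6.284)·Km = 13.7 − 4.28.
Km = 9.420/45.03 = 0.209 μM; then Vmax = 4.28(0.209+0.0834)/0.0834 = 15.0 nmol/s.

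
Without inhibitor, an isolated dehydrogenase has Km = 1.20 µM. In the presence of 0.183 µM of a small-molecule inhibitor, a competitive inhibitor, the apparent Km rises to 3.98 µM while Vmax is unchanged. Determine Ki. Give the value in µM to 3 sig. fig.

0.0790 µM

Competitive: Km,app = α·Km with α = 1 + [I]/Ki.
α = Km,app/Km = 3.98/1.20 = 3.317.
Since α = 1 + [I]/Ki, [I]/Ki = 3.317 − 1 = 2.317 and Ki = 0.183/2.317 = 0.0790 µM.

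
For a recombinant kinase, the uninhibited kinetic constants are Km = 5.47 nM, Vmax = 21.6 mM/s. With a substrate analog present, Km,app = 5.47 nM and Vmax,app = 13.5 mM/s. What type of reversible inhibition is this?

Vmax decreases (21.6 → 13.5 mM/s) while Km is unchanged — pure noncompetitive inhibition.

noncompetitive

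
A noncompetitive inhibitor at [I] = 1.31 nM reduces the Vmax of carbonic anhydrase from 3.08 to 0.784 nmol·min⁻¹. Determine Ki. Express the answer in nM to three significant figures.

Noncompetitive: Vmax,app = Vmax/α with α = 1 + [I]/Ki.
α = Vmax/Vmax,app = 3.08/0.784 = 3.929.
Since α = 1 + [I]/Ki, [I]/Ki = 3.929 − 1 = 2.929 and Ki = 1.31/2.929 = 0.447 nM.

0.447 nM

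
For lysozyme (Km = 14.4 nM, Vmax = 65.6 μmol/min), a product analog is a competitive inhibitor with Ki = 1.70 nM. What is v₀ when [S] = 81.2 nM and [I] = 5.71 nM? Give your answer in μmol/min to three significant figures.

37.0 μmol/min

With α = 1 + [I]/Ki = 1 + 5.71/1.70 = 4.359, the competitive rate law is v = Vmax[S] / (αKm + [S]).
v = 65.6×81.2 / (4.359×14.4 + 81.2) = 5327/144.0 = 37.0 μmol/min.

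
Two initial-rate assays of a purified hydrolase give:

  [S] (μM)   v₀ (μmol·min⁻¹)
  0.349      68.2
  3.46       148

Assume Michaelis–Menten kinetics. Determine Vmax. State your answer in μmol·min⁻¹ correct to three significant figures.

In reciprocal form, 1/v = (Km/Vmax)·(1/[S]) + 1/Vmax. The two points give (1/[S], 1/v) = (2.865, 0.01466) and (0.2890, 0.006757).
Slope = (0.01466 − 0.006757)/(2.865 − 0.2890) = 0.003069; intercept = 0.01466 − 0.003069×2.865 = 0.005870.
Vmax = 1/intercept = 170 μmol·min⁻¹; Km = slope × Vmax = 0.003069 × 170 = 0.523 μM.

170 μmol·min⁻¹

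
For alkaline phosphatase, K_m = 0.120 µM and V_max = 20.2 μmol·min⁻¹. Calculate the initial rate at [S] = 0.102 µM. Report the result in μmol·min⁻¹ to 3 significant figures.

9.28 μmol·min⁻¹

[S]/(Km+[S]) = 0.102/0.2220 = 0.4595, the fractional saturation.
v = 0.4595 × Vmax = 0.4595 × 20.2 = 9.28 μmol·min⁻¹.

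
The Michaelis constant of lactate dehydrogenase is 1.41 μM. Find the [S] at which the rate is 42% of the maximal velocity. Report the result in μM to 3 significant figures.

1.02 μM

v/Vmax = [S]/(Km+[S]) = 0.42, so [S] = Km·0.42/(1 − 0.42) = 1.41 × 0.7241.
[S] = 1.02 μM.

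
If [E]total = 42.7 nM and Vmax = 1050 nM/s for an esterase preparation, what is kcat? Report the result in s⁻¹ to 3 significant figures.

24.6 s⁻¹

kcat = Vmax/[E]total = 1050 nM/s / 42.7 nM = 24.6 s⁻¹.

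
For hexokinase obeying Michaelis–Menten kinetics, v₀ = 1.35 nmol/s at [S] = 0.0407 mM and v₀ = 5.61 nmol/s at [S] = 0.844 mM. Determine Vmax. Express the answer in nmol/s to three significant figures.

From v = Vmax[S]/(Km+[S]), each point gives Vmax = v(Km+[S])/[S].
Equating: 1.35(Km+0.0407)/0.0407 = 5.61(Km+0.844)/0.844.
33.17·Km + 1.35 = 6.647·Km + 5.61, so (33.17 − 6.647)·Km = 5.61 − 1.35.
Km = 4.260/26.52 = 0.161 mM; then Vmax = 1.35(0.161+0.0407)/0.0407 = 6.68 nmol/s.

6.68 nmol/s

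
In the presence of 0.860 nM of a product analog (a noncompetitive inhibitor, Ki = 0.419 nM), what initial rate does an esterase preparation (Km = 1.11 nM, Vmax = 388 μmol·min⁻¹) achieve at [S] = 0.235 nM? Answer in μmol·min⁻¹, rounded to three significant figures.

α = 1 + [I]/Ki = 1 + 0.860/0.419 = 3.053.
For a noncompetitive inhibitor, Vmax is reduced to Vmax/α while Km is unchanged: Km,app = 1.11 nM, Vmax,app = 127 μmol·min⁻¹.
v = Vmax,app·[S]/(Km,app + [S]) = 127 × 0.235/(1.11 + 0.235) = 22.2 μmol·min⁻¹.

22.2 μmol·min⁻¹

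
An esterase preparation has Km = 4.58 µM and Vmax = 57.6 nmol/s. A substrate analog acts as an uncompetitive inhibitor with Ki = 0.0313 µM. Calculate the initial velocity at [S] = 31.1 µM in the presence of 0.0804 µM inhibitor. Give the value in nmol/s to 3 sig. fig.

α = 1 + [I]/Ki = 1 + 0.0804/0.0313 = 3.569.
For an uncompetitive inhibitor, both parameters are divided by α, giving Vmax/α and Km/α: Km,app = 1.28 µM, Vmax,app = 16.1 nmol/s.
v = Vmax,app·[S]/(Km,app + [S]) = 16.1 × 31.1/(1.28 + 31.1) = 15.5 nmol/s.

15.5 nmol/s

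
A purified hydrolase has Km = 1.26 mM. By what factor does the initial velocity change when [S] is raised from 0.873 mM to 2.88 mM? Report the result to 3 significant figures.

Since Vmax cancels, v₂/v₁ = [S]₂(Km+[S]₁) / [S]₁(Km+[S]₂).
= 2.88×(1.26+0.873) / (0.873×(1.26+2.88)) = 6.143/3.614 = 1.70.

1.70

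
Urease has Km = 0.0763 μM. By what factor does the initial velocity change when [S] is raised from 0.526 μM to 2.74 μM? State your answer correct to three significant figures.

1.11

The fractional saturations are [S]/(Km+[S]) = 0.526/0.6023 = 0.8733 and 2.74/2.816 = 0.9729.
v₂/v₁ is just their ratio: 0.9729/0.8733 = 1.11.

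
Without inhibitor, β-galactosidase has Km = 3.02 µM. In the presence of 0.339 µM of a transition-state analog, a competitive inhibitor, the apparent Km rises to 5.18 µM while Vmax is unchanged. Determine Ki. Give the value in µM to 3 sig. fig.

Competitive: Km,app = α·Km with α = 1 + [I]/Ki.
α = Km,app/Km = 5.18/3.02 = 1.715.
Ki = [I]/(α − 1) = 0.339/0.7152 = 0.474 µM.

0.474 µM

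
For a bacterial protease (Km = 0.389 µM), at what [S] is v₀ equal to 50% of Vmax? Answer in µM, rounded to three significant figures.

0.389 µM

v/Vmax = [S]/(Km+[S]) = 0.5, so [S] = Km·0.5/(1 − 0.5) = 0.389 × 1.000.
[S] = 0.389 µM.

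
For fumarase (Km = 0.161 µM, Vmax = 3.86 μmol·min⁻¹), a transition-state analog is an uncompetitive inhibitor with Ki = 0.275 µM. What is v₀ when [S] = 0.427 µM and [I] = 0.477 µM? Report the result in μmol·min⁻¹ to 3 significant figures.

α = 1 + [I]/Ki = 1 + 0.477/0.275 = 2.735.
For an uncompetitive inhibitor, both parameters are divided by α, giving Vmax/α and Km/α: Km,app = 0.0589 µM, Vmax,app = 1.41 μmol·min⁻¹.
v = Vmax,app·[S]/(Km,app + [S]) = 1.41 × 0.427/(0.0589 + 0.427) = 1.24 μmol·min⁻¹.

1.24 μmol·min⁻¹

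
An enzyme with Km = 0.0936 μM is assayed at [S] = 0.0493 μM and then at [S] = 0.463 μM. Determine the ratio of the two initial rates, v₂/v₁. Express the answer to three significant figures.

2.41

The fractional saturations are [S]/(Km+[S]) = 0.0493/0.1429 = 0.3450 and 0.463/0.5566 = 0.8318.
v₂/v₁ is just their ratio: 0.8318/0.3450 = 2.41.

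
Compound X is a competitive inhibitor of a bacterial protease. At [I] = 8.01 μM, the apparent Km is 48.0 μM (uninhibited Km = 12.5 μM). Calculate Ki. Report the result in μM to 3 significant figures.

Competitive: Km,app = α·Km with α = 1 + [I]/Ki.
α = Km,app/Km = 48.0/12.5 = 3.840.
Ki = [I]/(α − 1) = 8.01/2.840 = 2.82 μM.

2.82 μM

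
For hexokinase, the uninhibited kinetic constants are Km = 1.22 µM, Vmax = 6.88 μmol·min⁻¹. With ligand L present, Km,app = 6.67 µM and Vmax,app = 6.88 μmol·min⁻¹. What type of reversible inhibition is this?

competitive

Km increases (1.22 → 6.67 µM) while Vmax is unchanged — the hallmark of competitive inhibition.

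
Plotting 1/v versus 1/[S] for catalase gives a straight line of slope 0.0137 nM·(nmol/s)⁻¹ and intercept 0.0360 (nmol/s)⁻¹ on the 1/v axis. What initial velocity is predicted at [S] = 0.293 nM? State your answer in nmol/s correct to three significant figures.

The y-intercept is 1/Vmax, so Vmax = 1/0.0360 = 27.8 nmol/s.
The slope is Km/Vmax, so Km = 0.0137 × 27.8 = 0.381 nM.
Then v = 27.8 × 0.293/(0.381 + 0.293) = 12.1 nmol/s.

12.1 nmol/s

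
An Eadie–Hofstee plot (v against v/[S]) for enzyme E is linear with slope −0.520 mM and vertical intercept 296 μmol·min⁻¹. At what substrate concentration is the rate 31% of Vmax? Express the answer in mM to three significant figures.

0.234 mM

The Eadie–Hofstee slope gives Km = 0.520 mM (slope = −Km).
v/Vmax = [S]/(Km+[S]) = 0.31 ⇒ [S] = Km·0.31/(1−0.31) = 0.520 × 0.4493 = 0.234 mM.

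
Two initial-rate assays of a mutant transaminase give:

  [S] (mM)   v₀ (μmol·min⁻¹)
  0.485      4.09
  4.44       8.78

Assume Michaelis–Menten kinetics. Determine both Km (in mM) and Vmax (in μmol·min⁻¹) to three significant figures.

Km = 0.727 mM; Vmax = 10.2 μmol·min⁻¹

In reciprocal form, 1/v = (Km/Vmax)·(1/[S]) + 1/Vmax. The two points give (1/[S], 1/v) = (2.062, 0.2445) and (0.2252, 0.1139).
Slope = (0.2445 − 0.1139)/(2.062 − 0.2252) = 0.07111; intercept = 0.2445 − 0.07111×2.062 = 0.09788.
Vmax = 1/intercept = 10.2 μmol·min⁻¹; Km = slope × Vmax = 0.07111 × 10.2 = 0.727 mM.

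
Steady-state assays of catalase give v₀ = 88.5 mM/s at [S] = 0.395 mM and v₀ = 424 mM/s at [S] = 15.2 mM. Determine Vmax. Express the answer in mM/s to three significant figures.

In reciprocal form, 1/v = (Km/Vmax)·(1/[S]) + 1/Vmax. The two points give (1/[S], 1/v) = (2.532, 0.01130) and (0.06579, 0.002358).
Slope = (0.01130 − 0.002358)/(2.532 − 0.06579) = 0.003626; intercept = 0.01130 − 0.003626×2.532 = 0.002120.
Vmax = 1/intercept = 472 mM/s; Km = slope × Vmax = 0.003626 × 472 = 1.71 mM.

472 mM/s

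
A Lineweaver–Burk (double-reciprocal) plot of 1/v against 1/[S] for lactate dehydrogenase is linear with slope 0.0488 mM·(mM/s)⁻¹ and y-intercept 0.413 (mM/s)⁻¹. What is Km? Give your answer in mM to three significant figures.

0.118 mM

y-intercept = 1/Vmax ⇒ Vmax = 2.42 mM/s; slope = Km/Vmax ⇒ Km = slope × Vmax.
Km = 0.0488 × 2.42 = 0.118 mM.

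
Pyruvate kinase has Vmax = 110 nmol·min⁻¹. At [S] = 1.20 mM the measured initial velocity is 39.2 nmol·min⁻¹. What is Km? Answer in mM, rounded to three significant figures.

v/Vmax = 39.2/110 = 0.3564 = [S]/(Km+[S]).
So Km + [S] = [S]/0.3564 = 3.367 mM, giving Km = 3.367 − 1.20 = 2.17 mM.

2.17 mM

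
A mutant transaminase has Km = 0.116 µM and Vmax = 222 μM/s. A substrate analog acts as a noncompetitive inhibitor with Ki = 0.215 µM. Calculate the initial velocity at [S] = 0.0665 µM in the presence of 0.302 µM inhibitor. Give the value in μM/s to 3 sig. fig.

33.6 μM/s

α = 1 + [I]/Ki = 1 + 0.302/0.215 = 2.405.
For a noncompetitive inhibitor, Vmax is reduced to Vmax/α while Km is unchanged: Km,app = 0.116 µM, Vmax,app = 92.3 μM/s.
v = Vmax,app·[S]/(Km,app + [S]) = 92.3 × 0.0665/(0.116 + 0.0665) = 33.6 μM/s.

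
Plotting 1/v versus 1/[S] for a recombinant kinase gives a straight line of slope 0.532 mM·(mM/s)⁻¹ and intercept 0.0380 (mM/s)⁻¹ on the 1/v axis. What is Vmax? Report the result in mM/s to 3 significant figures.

The y-intercept of a Lineweaver–Burk plot equals 1/Vmax, so Vmax = 1/0.0380 = 26.3 mM/s.

26.3 mM/s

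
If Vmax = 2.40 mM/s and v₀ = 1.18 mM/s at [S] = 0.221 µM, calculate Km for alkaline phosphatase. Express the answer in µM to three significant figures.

0.228 µM

v/Vmax = 1.18/2.40 = 0.4917 = [S]/(Km+[S]).
So Km + [S] = [S]/0.4917 = 0.4495 µM, giving Km = 0.4495 − 0.221 = 0.228 µM.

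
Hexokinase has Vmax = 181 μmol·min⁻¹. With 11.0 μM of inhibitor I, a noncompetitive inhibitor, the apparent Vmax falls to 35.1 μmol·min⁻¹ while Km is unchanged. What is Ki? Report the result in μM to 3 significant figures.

Noncompetitive: Vmax,app = Vmax/α with α = 1 + [I]/Ki.
α = Vmax/Vmax,app = 181/35.1 = 5.157.
Ki = [I]/(α − 1) = 11.0/4.157 = 2.65 μM.

2.65 μM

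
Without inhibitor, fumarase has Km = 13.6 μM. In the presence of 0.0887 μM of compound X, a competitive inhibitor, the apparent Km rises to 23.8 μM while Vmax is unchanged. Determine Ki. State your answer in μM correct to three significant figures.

Competitive: Km,app = α·Km with α = 1 + [I]/Ki.
α = Km,app/Km = 23.8/13.6 = 1.750.
Since α = 1 + [I]/Ki, [I]/Ki = 1.750 − 1 = 0.7500 and Ki = 0.0887/0.7500 = 0.118 μM.

0.118 μM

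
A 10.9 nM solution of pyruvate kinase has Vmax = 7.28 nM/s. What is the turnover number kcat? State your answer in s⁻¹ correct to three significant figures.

kcat = Vmax/[E]total = 7.28 nM/s / 10.9 nM = 0.668 s⁻¹.

0.668 s⁻¹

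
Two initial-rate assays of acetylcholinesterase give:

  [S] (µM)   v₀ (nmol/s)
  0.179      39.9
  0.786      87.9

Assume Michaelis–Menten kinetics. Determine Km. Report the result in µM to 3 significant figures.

0.432 µM

From v = Vmax[S]/(Km+[S]), each point gives Vmax = v(Km+[S])/[S].
Equating: 39.9(Km+0.179)/0.179 = 87.9(Km+0.786)/0.786.
222.9·Km + 39.9 = 111.8·Km + 87.9, so (222.9 − 111.8)·Km = 87.9 − 39.9.
Km = 48.00/111.1 = 0.432 µM; then Vmax = 39.9(0.432+0.179)/0.179 = 136 nmol/s.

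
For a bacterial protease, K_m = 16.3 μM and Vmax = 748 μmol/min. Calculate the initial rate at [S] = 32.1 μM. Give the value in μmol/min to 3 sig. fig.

496 μmol/min

[S]/(Km+[S]) = 32.1/48.40 = 0.6632, the fractional saturation.
v = 0.6632 × Vmax = 0.6632 × 748 = 496 μmol/min.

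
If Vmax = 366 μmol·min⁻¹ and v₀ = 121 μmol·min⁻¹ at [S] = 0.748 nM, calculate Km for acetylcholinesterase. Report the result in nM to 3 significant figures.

v/Vmax = 121/366 = 0.3306 = [S]/(Km+[S]).
So Km + [S] = [S]/0.3306 = 2.263 nM, giving Km = 2.263 − 0.748 = 1.51 nM.

1.51 nM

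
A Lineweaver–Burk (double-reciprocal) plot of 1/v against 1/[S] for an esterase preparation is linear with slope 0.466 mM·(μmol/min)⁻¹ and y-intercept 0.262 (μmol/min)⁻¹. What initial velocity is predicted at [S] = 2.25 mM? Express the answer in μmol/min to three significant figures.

The y-intercept is 1/Vmax, so Vmax = 1/0.262 = 3.82 μmol/min.
The slope is Km/Vmax, so Km = 0.466 × 3.82 = 1.78 mM.
Then v = 3.82 × 2.25/(1.78 + 2.25) = 2.13 μmol/min.

2.13 μmol/min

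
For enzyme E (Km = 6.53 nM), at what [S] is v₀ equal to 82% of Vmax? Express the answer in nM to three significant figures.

v/Vmax = [S]/(Km+[S]) = 0.82, so [S] = Km·0.82/(1 − 0.82) = 6.53 × 4.556.
[S] = 29.7 nM.

29.7 nM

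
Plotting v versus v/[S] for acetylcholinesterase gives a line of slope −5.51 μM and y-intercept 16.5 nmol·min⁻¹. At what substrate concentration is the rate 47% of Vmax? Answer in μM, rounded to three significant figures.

The Eadie–Hofstee slope gives Km = 5.51 μM (slope = −Km).
v/Vmax = [S]/(Km+[S]) = 0.47 ⇒ [S] = Km·0.47/(1−0.47) = 5.51 × 0.8868 = 4.89 μM.

4.89 μM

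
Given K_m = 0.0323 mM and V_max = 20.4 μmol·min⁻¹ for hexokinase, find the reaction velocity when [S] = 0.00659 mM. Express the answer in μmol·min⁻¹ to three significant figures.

3.46 μmol·min⁻¹

v = Vmax·[S]/(Km + [S]) = 20.4 × 0.00659 / (0.0323 + 0.00659)
  = 0.1344 / 0.03889 = 3.46 μmol·min⁻¹.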